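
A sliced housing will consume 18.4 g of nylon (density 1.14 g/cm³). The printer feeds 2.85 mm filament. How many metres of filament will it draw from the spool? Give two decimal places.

2.53 m

Volume = 18.4 g / 1.14 g·cm⁻³ = 16.1404 cm³ = 16140.4 mm³.
Cross-section of 2.85 mm filament: π·(2.85/2)² = 6.3794 mm².
Length = 16140.4 / 6.3794 = 2530.08 mm = 2.53 m.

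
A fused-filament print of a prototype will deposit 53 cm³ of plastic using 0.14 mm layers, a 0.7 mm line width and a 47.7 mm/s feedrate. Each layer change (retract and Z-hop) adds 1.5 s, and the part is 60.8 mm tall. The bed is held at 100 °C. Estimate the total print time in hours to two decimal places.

Line area = 0.14 × 0.7 = 0.098 mm².
Toolpath length = 53 cm³ / 0.098 mm² = 53000 / 0.098 = 540816.3 mm.
Time extruding: 540816.3 / 47.7 → 11337.9 s.
Layer count = ceil(60.8 / 0.14) = 435.
Z-hop total: 435 × 1.5 → 652.5 s.
Total = 11337.9 + 652.5 = 11990.4 s = 3.33 hours.

3.33 hours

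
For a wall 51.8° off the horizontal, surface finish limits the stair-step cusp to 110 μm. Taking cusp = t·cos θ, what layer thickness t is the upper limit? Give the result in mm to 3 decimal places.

cos(51.8°) = 0.6184; t_max = 0.11/0.6184 = 0.178 mm.

0.178 mm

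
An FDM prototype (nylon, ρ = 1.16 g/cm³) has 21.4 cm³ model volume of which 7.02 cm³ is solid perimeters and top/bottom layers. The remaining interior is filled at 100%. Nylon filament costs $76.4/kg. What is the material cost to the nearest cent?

Infill region = 21.4 − 7.02 = 14.38 cm³.
Deposited infill = 1.00 × 14.38 = 14.38 cm³.
Total extruded: 7.02 + 14.38 → 21.4 cm³.
Mass: 21.4 × 1.16 → 24.824 g.
Cost = 24.824 g / 1000 × $76.4/kg = $1.90.

$1.90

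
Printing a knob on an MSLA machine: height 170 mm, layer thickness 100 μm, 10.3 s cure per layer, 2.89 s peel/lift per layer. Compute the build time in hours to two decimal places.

6.23 hours

Number of layers: 170 / 0.1 → 1700 (rounded up).
Cycle time = 10.3 + 2.89 = 13.19 s.
Total = 1700 × 13.19 = 22423 s = 6.23 hours.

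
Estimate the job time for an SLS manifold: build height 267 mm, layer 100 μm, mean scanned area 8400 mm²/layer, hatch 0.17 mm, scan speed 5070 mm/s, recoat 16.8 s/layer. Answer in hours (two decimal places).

19.69 hours

Layer count = ceil(267 / 0.1) = 2670.
Scan path per layer = 8400 / 0.17 = 49411.8 mm.
Per-layer scan time = 49411.8 / 5070, so 9.7459 s.
Layer cycle: 9.7459 + 16.8 → 26.5459 s.
Total: 2670 × 26.5459 s = 70877.553 s → 19.69 hours.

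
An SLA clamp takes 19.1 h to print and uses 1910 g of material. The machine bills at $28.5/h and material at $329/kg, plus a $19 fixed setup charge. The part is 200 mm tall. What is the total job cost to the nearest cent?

$1191.74

Time charge = 28.5 × 19.1, so $544.35.
Feedstock cost: 329 × 1910/1000 → $628.39.
Total = 544.35 + 628.39 + 19 = $1191.74.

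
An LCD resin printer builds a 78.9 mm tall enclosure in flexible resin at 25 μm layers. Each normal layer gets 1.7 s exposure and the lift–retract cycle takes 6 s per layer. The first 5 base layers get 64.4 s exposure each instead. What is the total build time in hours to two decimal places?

Layers = ⌈78.9/0.025⌉ = 3156.
Burn-in layers = 5 × (64.4 + 6) = 352 s.
Normal layers = 3151 × (1.7 + 6), so 24262.7 s.
Total = 352 + 24262.7 = 24614.7 s = 6.84 hours.

6.84 hours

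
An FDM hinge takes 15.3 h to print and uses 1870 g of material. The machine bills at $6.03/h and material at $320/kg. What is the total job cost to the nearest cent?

Machine cost: 6.03 × 15.3 → $92.259.
Material cost: 320 × 1870/1000 → $598.40.
Job cost: 92.259 + 598.40 = 690.659 ≈ $690.66.

$690.66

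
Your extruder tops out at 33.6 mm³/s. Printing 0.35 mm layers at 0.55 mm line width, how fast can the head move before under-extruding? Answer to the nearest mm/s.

175 mm/s

Bead cross-section = 0.35 × 0.55, so 0.1925 mm².
v_max = Q/A = 33.6/0.1925 = 174.55 mm/s → 175 mm/s.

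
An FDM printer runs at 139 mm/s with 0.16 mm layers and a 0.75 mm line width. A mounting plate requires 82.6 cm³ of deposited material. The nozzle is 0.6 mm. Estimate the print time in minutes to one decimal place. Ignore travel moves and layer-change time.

82.5 minutes

Bead cross-section = 0.16 × 0.75, so 0.12 mm².
Path length: 82600 mm³ / 0.12 mm² → 688333.3 mm.
Extrusion time: 688333.3 / 139 → 4952 s.
4952 s = 82.5 minutes.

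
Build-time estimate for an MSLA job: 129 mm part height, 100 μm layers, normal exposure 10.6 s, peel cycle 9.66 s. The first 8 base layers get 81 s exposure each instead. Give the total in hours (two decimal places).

Layer count = ceil(129 / 0.1) = 1290.
Base layers = 8 × (81 + 9.66), so 725.28 s.
Remaining layers = 1282 × (10.6 + 9.66) = 25973.32 s.
Total = 725.28 + 25973.32 = 26698.6 s = 7.42 hours.

7.42 hours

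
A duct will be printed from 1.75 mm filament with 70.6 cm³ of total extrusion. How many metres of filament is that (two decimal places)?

29.35 m

A = π r² = π × 0.875² = 2.4053 mm².
L = 70600 mm³ / 2.4053 mm² = 29351.85 mm, i.e. 29.35 m.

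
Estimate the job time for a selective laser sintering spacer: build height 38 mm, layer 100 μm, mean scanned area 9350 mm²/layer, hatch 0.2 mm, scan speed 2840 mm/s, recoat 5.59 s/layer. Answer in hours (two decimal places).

2.33 hours

Number of layers: 38 / 0.1 → 380 (rounded up).
Hatch length per layer = 9350 / 0.2 = 46750 mm.
Per-layer scan time = 46750 / 2840 = 16.4613 s.
Per-layer time: 16.4613 + 5.59 → 22.0513 s.
380 layers × 22.0513 s/layer = 8379.494 s, i.e. 2.33 hours.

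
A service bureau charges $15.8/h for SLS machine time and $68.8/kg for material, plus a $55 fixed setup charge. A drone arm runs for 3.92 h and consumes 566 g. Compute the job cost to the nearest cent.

$155.88

Machine-time cost = 15.8 × 3.92, so $61.936.
Material charge = 68.8 × 566/1000 = $38.9408.
Total = 61.936 + 38.9408 + 55 = 155.8768 ≈ $155.88.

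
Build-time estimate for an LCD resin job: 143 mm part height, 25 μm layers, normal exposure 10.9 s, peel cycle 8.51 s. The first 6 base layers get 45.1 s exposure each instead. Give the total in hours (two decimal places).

30.90 hours

Layers = ⌈143/0.025⌉ = 5720.
Burn-in layers = 6 × (45.1 + 8.51), so 321.66 s.
Remaining layers = 5714 × (10.9 + 8.51) = 110908.74 s.
Total = 321.66 + 110908.74 = 111230.4 s = 30.90 hours.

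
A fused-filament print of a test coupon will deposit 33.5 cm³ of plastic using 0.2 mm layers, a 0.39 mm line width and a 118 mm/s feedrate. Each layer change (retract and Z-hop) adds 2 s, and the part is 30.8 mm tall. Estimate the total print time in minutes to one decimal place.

65.8 minutes

Extrusion cross-section = 0.2 × 0.39, so 0.078 mm².
Total extruded path = 33500/0.078 = 429487.2 mm.
Print-move time: 429487.2 / 118 → 3639.7 s.
Layer count = ceil(30.8 / 0.2) = 154.
Layer-change overhead = 154 × 2, so 308 s.
Altogether 3639.7 + 308 = 3947.7 s, i.e. 65.8 minutes.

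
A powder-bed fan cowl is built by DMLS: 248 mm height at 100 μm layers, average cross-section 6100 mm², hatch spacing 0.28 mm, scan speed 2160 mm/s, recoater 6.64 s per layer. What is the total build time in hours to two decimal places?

Number of layers: 248 / 0.1 → 2480 (rounded up).
Per-layer scan distance = 6100 / 0.28, so 21785.7 mm.
Laser time per layer = 21785.7 / 2160, so 10.086 s.
Per-layer time = 10.086 + 6.64, so 16.726 s.
Build time = 2480 × 16.726 = 41480.48 s = 11.52 hours.

11.52 hours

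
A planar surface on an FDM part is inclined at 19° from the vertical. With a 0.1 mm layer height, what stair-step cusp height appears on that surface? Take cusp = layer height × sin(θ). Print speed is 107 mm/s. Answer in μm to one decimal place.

Cusp = layer height × sin(19°) = 0.1 × 0.3256 = 0.03256 mm = 32.6 μm.

32.6 μm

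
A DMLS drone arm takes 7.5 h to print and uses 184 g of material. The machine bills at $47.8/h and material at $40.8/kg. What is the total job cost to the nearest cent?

$366.01

Time charge = 47.8 × 7.5 = $358.50.
Material cost: 40.8 × 184/1000 → $7.5072.
Job cost: 358.50 + 7.5072 = 366.0072 ≈ $366.01.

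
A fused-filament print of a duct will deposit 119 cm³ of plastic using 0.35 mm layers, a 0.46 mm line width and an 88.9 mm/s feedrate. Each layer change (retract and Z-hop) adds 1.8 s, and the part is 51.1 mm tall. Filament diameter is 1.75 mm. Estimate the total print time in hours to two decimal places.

2.38 hours

Extrusion cross-section = 0.35 × 0.46 = 0.161 mm².
Toolpath length = 119 cm³ / 0.161 mm² = 119000 / 0.161 = 739130.4 mm.
Extrusion time: 739130.4 / 88.9 → 8314.2 s.
Layers = ⌈51.1/0.35⌉ = 146.
Non-print overhead = 146 × 1.8 = 262.8 s.
Total = 8314.2 + 262.8 = 8577 s = 2.38 hours.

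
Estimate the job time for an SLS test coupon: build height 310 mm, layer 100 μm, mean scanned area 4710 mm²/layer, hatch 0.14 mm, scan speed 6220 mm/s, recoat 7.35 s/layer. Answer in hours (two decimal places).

10.99 hours

Number of layers: 310 / 0.1 → 3100 (rounded up).
Scan path per layer = 4710 / 0.14, so 33642.9 mm.
Laser time per layer = 33642.9 / 6220, so 5.4088 s.
Layer cycle = 5.4088 + 7.35, so 12.7588 s.
Total: 3100 × 12.7588 s = 39552.28 s → 10.99 hours.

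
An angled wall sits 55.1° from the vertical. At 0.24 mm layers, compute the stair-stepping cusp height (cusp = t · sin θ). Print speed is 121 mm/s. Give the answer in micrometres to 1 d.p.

196.8 μm

sin(55.1°) = 0.8202, so cusp = 0.24 × 0.8202 = 0.196848 mm → 196.8 μm.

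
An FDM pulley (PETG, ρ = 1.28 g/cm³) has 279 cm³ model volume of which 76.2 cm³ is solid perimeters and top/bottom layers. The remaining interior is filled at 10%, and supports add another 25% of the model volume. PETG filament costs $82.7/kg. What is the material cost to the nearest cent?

$17.60

Infill region: 279 − 76.2 → 202.8 cm³.
Infill volume = 0.10 × 202.8, so 20.28 cm³.
Support: 0.25 × 279 → 69.75 cm³.
Total extruded = 76.2 + 20.28 + 69.75 = 166.23 cm³.
Mass = 166.23 × 1.28 = 212.7744 g.
Cost = 212.7744 g / 1000 × $82.7/kg = $17.60.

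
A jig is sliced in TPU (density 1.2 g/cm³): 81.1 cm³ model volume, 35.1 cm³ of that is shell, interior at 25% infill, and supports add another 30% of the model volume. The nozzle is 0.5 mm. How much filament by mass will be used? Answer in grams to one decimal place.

85.1 g

Interior volume: 81.1 − 35.1 → 46 cm³.
Deposited infill = 0.25 × 46, so 11.5 cm³.
Support = 0.30 × 81.1, so 24.33 cm³.
Total extruded = 35.1 + 11.5 + 24.33 = 70.93 cm³.
Mass = 70.93 × 1.2 = 85.116 g.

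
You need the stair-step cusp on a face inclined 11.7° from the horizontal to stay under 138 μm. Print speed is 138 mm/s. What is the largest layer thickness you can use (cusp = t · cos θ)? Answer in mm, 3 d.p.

0.141 mm

t = h_c / cos θ = 0.138 / 0.9792 = 0.141 mm.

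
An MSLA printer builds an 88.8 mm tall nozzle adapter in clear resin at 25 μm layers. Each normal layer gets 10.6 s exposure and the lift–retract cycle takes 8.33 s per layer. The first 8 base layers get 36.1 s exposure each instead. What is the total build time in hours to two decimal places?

18.73 hours

Layer count = ceil(88.8 / 0.025) = 3552.
Base layers = 8 × (36.1 + 8.33) = 355.44 s.
Normal layers: 3544 × (10.6 + 8.33) → 67087.92 s.
Sum: 355.44 + 67087.92 = 67443.36 s → 18.73 hours.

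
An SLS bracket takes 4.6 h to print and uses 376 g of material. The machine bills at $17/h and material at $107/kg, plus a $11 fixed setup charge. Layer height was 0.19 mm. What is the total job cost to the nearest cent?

$129.43

Machine-time cost = 17 × 4.6, so $78.20.
Material cost = 107 × 376/1000 = $40.232.
Total = 78.20 + 40.232 + 11 = 129.432 ≈ $129.43.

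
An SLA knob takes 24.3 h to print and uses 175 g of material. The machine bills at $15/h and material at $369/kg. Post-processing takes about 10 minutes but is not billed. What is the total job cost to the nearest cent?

$429.08

Time charge = 15 × 24.3 = $364.50.
Feedstock cost = 369 × 175/1000, so $64.575.
Job cost: 364.50 + 64.575 = 429.075 ≈ $429.08.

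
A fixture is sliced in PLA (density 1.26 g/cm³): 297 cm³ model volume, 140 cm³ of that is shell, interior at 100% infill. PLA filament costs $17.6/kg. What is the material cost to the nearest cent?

Volume inside the shell = 297 − 140, so 157 cm³.
Deposited infill = 1.00 × 157, so 157 cm³.
Total printed volume: 140 + 157 → 297 cm³.
Mass: 297 × 1.26 → 374.22 g.
At $17.6/kg: 374.22/1000 × 17.6 = $6.59.

$6.59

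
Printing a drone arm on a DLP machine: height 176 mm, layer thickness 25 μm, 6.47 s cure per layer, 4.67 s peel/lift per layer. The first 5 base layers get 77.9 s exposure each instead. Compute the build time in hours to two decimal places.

21.88 hours

Layer count = ceil(176 / 0.025) = 7040.
Burn-in layers = 5 × (77.9 + 4.67) = 412.85 s.
Normal layers = 7035 × (6.47 + 4.67) = 78369.9 s.
Total = 412.85 + 78369.9 = 78782.75 s = 21.88 hours.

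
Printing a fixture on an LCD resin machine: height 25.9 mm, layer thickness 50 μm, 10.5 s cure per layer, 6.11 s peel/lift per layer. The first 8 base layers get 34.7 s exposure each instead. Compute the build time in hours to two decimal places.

2.44 hours

Layers = ⌈25.9/0.05⌉ = 518.
Base layers = 8 × (34.7 + 6.11) = 326.48 s.
Normal layers = 510 × (10.5 + 6.11), so 8471.1 s.
Sum: 326.48 + 8471.1 = 8797.58 s → 2.44 hours.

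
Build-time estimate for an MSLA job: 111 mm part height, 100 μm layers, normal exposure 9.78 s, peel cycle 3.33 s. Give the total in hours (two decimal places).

4.04 hours

Number of layers: 111 / 0.1 → 1110 (rounded up).
Cycle time = 9.78 + 3.33 = 13.11 s.
Total = 1110 × 13.11 = 14552.1 s = 4.04 hours.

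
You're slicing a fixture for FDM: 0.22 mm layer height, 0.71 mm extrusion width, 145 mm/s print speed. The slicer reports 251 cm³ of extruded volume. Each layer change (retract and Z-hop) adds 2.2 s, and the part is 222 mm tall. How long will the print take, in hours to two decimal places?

Line area: 0.22 × 0.71 → 0.1562 mm².
Path length: 251000 mm³ / 0.1562 mm² → 1606914.2 mm.
Time extruding = 1606914.2 / 145, so 11082.2 s.
Number of layers: 222 / 0.22 → 1010 (rounded up).
Layer-change overhead = 1010 × 2.2, so 2222 s.
Total = 11082.2 + 2222 = 13304.2 s = 3.70 hours.

3.70 hours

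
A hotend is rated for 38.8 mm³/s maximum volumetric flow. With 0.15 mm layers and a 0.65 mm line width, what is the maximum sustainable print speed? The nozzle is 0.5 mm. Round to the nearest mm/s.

398 mm/s

Bead cross-section = 0.15 × 0.65, so 0.0975 mm².
v_max = Q/A = 38.8/0.0975 = 397.95 mm/s → 398 mm/s.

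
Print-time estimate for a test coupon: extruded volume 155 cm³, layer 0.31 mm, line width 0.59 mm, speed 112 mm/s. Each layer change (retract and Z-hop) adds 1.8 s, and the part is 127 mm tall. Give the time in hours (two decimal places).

2.31 hours

Line area = 0.31 × 0.59, so 0.1829 mm².
Toolpath length = 155 cm³ / 0.1829 mm² = 155000 / 0.1829 = 847457.6 mm.
Time extruding: 847457.6 / 112 → 7566.6 s.
Layer count = ceil(127 / 0.31) = 410.
Non-print overhead: 410 × 1.8 → 738 s.
Altogether 7566.6 + 738 = 8304.6 s, i.e. 2.31 hours.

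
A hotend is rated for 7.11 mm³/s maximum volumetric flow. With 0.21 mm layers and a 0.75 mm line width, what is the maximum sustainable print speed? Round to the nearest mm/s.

A = 0.21 × 0.75, so 0.1575 mm².
v_max = Q/A = 7.11/0.1575 = 45.14 mm/s → 45 mm/s.

45 mm/s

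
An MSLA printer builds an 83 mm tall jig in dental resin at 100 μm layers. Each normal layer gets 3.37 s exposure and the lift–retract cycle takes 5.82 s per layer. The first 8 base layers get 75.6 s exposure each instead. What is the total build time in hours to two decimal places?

Layers = ⌈83/0.1⌉ = 830.
Bottom layers: 8 × (75.6 + 5.82) → 651.36 s.
Remaining layers = 822 × (3.37 + 5.82), so 7554.18 s.
Sum: 651.36 + 7554.18 = 8205.54 s → 2.28 hours.

2.28 hours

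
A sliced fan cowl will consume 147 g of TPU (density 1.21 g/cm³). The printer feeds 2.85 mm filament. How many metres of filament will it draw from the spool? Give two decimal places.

Volume = 147 g / 1.21 g·cm⁻³ = 121.4876 cm³ = 121487.6 mm³.
Cross-section of 2.85 mm filament: π·(2.85/2)² = 6.3794 mm².
Length = 121487.6 / 6.3794 = 19043.73 mm = 19.04 m.

19.04 m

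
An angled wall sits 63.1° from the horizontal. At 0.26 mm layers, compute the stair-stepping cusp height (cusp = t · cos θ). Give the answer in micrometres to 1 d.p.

Cusp = layer height × cos(63.1°) = 0.26 × 0.4524 = 0.117624 mm = 117.6 μm.

117.6 μm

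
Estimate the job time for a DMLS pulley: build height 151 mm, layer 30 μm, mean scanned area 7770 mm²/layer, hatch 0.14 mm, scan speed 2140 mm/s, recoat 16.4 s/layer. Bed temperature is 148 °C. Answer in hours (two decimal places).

Layers = ⌈151/0.03⌉ = 5034.
Scan path per layer = 7770 / 0.14, so 55500 mm.
Scan time per layer: 55500 / 2140 → 25.9346 s.
Time per layer = 25.9346 + 16.4 = 42.3346 s.
5034 layers × 42.3346 s/layer = 213112.3764 s, i.e. 59.20 hours.

59.20 hours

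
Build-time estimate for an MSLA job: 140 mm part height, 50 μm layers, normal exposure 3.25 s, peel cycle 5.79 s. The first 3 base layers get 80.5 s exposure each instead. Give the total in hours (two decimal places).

Layer count = ceil(140 / 0.05) = 2800.
Bottom layers = 3 × (80.5 + 5.79), so 258.87 s.
Remaining layers = 2797 × (3.25 + 5.79) = 25284.88 s.
Sum: 258.87 + 25284.88 = 25543.75 s → 7.10 hours.

7.10 hours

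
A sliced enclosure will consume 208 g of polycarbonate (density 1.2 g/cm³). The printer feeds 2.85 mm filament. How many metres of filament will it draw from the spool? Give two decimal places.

27.17 m

Volume = 208 g / 1.2 g·cm⁻³ = 173.3333 cm³ = 173333.3 mm³.
A = π r² = π × 1.425² = 6.3794 mm².
L = V/A = 173333.3/6.3794 = 27170.78 mm → 27.17 m.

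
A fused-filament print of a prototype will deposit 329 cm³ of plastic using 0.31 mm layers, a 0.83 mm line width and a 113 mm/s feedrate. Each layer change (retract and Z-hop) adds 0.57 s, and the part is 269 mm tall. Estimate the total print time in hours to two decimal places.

Bead cross-section = 0.31 × 0.83, so 0.2573 mm².
Toolpath length = 329 cm³ / 0.2573 mm² = 329000 / 0.2573 = 1278663 mm.
Extrusion time = 1278663 / 113 = 11315.6 s.
Number of layers: 269 / 0.31 → 868 (rounded up).
Z-hop total = 868 × 0.57 = 494.76 s.
Altogether 11315.6 + 494.76 = 11810.36 s, i.e. 3.28 hours.

3.28 hours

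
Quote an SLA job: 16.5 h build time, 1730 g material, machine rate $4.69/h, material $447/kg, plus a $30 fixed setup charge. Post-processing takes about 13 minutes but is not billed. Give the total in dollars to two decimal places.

$880.70

Time charge: 4.69 × 16.5 → $77.385.
Material cost = 447 × 1730/1000, so $773.31.
Adding setup: 77.385 + 773.31 + 30 → 880.695 ≈ $880.70.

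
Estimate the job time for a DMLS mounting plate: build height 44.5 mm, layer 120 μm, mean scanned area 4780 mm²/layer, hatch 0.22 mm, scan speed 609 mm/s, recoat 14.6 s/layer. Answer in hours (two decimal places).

Layer count = ceil(44.5 / 0.12) = 371.
Per-layer scan distance: 4780 / 0.22 → 21727.3 mm.
Laser time per layer: 21727.3 / 609 → 35.677 s.
Time per layer = 35.677 + 14.6, so 50.277 s.
Total: 371 × 50.277 s = 18652.767 s → 5.18 hours.

5.18 hours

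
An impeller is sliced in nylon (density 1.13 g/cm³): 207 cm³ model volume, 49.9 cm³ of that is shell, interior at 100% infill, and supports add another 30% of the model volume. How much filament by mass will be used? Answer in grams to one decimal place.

304.1 g

Interior volume = 207 − 49.9 = 157.1 cm³.
Infill deposited = 1.00 × 157.1 = 157.1 cm³.
Support: 0.30 × 207 → 62.1 cm³.
Total printed volume = 49.9 + 157.1 + 62.1 = 269.1 cm³.
Mass: 269.1 × 1.13 → 304.083 g.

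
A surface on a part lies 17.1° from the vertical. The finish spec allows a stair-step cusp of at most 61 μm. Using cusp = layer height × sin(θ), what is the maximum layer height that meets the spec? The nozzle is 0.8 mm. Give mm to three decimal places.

t = h_c / sin θ = 0.061 / 0.2940 = 0.207 mm.

0.207 mm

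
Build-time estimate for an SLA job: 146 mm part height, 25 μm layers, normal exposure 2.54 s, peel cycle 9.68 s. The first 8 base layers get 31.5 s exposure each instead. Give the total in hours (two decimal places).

Layers = ⌈146/0.025⌉ = 5840.
Burn-in layers = 8 × (31.5 + 9.68) = 329.44 s.
Regular layers: 5832 × (2.54 + 9.68) → 71267.04 s.
Sum: 329.44 + 71267.04 = 71596.48 s → 19.89 hours.

19.89 hours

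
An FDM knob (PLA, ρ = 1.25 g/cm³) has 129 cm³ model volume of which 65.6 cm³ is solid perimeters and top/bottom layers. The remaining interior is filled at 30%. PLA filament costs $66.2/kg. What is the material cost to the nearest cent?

$7.00

Infill region = 129 − 65.6, so 63.4 cm³.
Deposited infill: 0.30 × 63.4 → 19.02 cm³.
Total printed volume = 65.6 + 19.02, so 84.62 cm³.
Mass: 84.62 × 1.25 → 105.775 g.
At $66.2/kg: 105.775/1000 × 66.2 = $7.00.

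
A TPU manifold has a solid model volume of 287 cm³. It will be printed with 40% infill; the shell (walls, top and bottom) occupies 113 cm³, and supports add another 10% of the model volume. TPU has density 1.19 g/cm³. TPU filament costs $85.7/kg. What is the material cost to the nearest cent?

Volume inside the shell = 287 − 113 = 174 cm³.
Infill deposited: 0.40 × 174 → 69.6 cm³.
Support = 0.10 × 287 = 28.7 cm³.
Total extruded = 113 + 69.6 + 28.7 = 211.3 cm³.
Mass = 211.3 × 1.19, so 251.447 g.
At $85.7/kg: 251.447/1000 × 85.7 = $21.55.

$21.55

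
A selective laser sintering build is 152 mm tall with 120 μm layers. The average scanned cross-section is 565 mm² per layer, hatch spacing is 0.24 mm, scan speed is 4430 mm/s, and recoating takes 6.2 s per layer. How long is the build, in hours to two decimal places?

2.37 hours

Number of layers: 152 / 0.12 → 1267 (rounded up).
Scan path per layer = 565 / 0.24 = 2354.2 mm.
Scan time per layer = 2354.2 / 4430 = 0.5314 s.
Per-layer time = 0.5314 + 6.2 = 6.7314 s.
Total: 1267 × 6.7314 s = 8528.6838 s → 2.37 hours.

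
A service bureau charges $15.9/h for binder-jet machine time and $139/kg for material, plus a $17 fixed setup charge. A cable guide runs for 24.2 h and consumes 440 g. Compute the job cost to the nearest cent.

$462.94

Machine cost: 15.9 × 24.2 → $384.78.
Material charge = 139 × 440/1000 = $61.16.
Total = 384.78 + 61.16 + 17 = $462.94.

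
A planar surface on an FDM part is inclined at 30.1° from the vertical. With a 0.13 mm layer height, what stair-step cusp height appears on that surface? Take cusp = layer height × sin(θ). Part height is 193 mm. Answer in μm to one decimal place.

65.2 μm

Cusp = layer height × sin(30.1°) = 0.13 × 0.5015 = 0.065195 mm = 65.2 μm.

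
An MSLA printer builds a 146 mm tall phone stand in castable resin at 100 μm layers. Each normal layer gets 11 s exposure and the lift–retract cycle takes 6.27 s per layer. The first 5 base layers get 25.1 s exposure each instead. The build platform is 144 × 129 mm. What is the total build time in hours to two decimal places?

Number of layers: 146 / 0.1 → 1460 (rounded up).
Bottom layers = 5 × (25.1 + 6.27) = 156.85 s.
Normal layers: 1455 × (11 + 6.27) → 25127.85 s.
Sum: 156.85 + 25127.85 = 25284.7 s → 7.02 hours.

7.02 hours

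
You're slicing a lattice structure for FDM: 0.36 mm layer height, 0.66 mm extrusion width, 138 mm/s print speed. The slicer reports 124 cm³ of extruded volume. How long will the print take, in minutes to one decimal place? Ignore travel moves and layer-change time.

Bead cross-section = 0.36 × 0.66, so 0.2376 mm².
Path length: 124000 mm³ / 0.2376 mm² → 521885.5 mm.
Time extruding = 521885.5 / 138 = 3781.8 s.
That's 3781.8 s → 63.0 minutes.

63.0 minutes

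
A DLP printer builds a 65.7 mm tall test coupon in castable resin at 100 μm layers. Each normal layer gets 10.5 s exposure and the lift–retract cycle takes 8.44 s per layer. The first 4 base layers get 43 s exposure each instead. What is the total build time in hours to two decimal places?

Number of layers: 65.7 / 0.1 → 657 (rounded up).
Base layers: 4 × (43 + 8.44) → 205.76 s.
Normal layers = 653 × (10.5 + 8.44) = 12367.82 s.
Total = 205.76 + 12367.82 = 12573.58 s = 3.49 hours.

3.49 hours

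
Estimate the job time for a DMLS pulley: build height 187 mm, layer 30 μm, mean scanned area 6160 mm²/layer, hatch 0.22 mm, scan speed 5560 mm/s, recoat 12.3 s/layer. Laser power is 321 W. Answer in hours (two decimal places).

30.02 hours

Number of layers: 187 / 0.03 → 6234 (rounded up).
Scan path per layer = 6160 / 0.22 = 28000 mm.
Per-layer scan time = 28000 / 5560 = 5.036 s.
Layer cycle = 5.036 + 12.3, so 17.336 s.
Build time = 6234 × 17.336 = 108072.624 s = 30.02 hours.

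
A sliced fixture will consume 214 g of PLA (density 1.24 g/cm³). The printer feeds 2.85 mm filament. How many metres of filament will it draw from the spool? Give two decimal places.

Extruded volume: 214/1.24 = 172.5806 cm³ (172580.6 mm³).
A = π r² = π × 1.425² = 6.3794 mm².
L = V/A = 172580.6/6.3794 = 27052.79 mm → 27.05 m.

27.05 m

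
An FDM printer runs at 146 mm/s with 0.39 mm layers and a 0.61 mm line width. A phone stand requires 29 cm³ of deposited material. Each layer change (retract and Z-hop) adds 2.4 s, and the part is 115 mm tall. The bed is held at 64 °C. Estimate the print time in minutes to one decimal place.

25.7 minutes

Extrusion cross-section = 0.39 × 0.61 = 0.2379 mm².
Path length: 29000 mm³ / 0.2379 mm² → 121900 mm.
Time extruding = 121900 / 146, so 834.9 s.
Layers = ⌈115/0.39⌉ = 295.
Layer-change overhead = 295 × 2.4, so 708 s.
Altogether 834.9 + 708 = 1542.9 s, i.e. 25.7 minutes.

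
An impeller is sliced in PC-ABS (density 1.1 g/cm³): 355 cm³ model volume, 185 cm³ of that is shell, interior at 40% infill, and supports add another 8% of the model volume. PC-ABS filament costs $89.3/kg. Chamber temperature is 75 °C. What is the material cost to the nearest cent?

$27.64

Infill region = 355 − 185, so 170 cm³.
Deposited infill = 0.40 × 170, so 68 cm³.
Support = 0.08 × 355, so 28.4 cm³.
Total printed volume: 185 + 68 + 28.4 → 281.4 cm³.
Mass = 281.4 × 1.1, so 309.54 g.
Cost = 309.54 g / 1000 × $89.3/kg = $27.64.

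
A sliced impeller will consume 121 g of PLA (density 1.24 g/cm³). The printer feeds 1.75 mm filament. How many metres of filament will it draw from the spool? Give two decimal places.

Extruded volume: 121/1.24 = 97.5806 cm³ (97580.6 mm³).
Filament cross-section = π × (1.75/2)² = 2.4053 mm².
Length = 97580.6 / 2.4053 = 40568.99 mm = 40.57 m.

40.57 m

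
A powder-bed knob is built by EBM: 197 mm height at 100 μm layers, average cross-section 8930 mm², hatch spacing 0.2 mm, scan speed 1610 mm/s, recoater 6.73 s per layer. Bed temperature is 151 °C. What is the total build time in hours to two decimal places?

Layers = ⌈197/0.1⌉ = 1970.
Scan path per layer = 8930 / 0.2, so 44650 mm.
Scan time per layer = 44650 / 1610 = 27.7329 s.
Time per layer = 27.7329 + 6.73 = 34.4629 s.
Build time = 1970 × 34.4629 = 67891.913 s = 18.86 hours.

18.86 hours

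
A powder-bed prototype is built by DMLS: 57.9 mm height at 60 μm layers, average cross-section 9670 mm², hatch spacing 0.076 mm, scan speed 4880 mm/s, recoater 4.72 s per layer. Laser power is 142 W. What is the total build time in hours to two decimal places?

8.25 hours

Number of layers: 57.9 / 0.06 → 965 (rounded up).
Per-layer scan distance: 9670 / 0.076 → 127236.8 mm.
Scan time per layer: 127236.8 / 4880 → 26.0731 s.
Per-layer time: 26.0731 + 4.72 → 30.7931 s.
Build time = 965 × 30.7931 = 29715.3415 s = 8.25 hours.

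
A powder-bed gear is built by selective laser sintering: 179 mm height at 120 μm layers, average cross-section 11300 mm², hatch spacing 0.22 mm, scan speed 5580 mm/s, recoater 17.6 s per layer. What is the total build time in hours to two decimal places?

Layer count = ceil(179 / 0.12) = 1492.
Hatch length per layer = 11300 / 0.22 = 51363.6 mm.
Per-layer scan time = 51363.6 / 5580 = 9.2049 s.
Layer cycle = 9.2049 + 17.6 = 26.8049 s.
1492 layers × 26.8049 s/layer = 39992.9108 s, i.e. 11.11 hours.

11.11 hours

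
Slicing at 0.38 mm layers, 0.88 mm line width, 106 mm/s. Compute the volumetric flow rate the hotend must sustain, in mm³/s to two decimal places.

Extrusion cross-section: 0.38 × 0.88 → 0.3344 mm².
Volumetric flow = 106 × 0.3344 = 35.45 mm³/s.

35.45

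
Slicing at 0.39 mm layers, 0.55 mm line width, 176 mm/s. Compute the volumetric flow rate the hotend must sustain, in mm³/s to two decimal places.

A = 0.39 × 0.55, so 0.2145 mm².
Q = v·A = 176 × 0.2145 = 37.75 mm³/s.

37.75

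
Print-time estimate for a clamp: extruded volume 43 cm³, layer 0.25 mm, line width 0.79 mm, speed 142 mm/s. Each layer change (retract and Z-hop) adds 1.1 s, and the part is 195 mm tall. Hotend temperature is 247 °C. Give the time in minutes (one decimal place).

Line area: 0.25 × 0.79 → 0.1975 mm².
Total extruded path = 43000/0.1975 = 217721.5 mm.
Time extruding = 217721.5 / 142, so 1533.3 s.
Layers = ⌈195/0.25⌉ = 780.
Layer-change overhead = 780 × 1.1, so 858 s.
Altogether 1533.3 + 858 = 2391.3 s, i.e. 39.9 minutes.

39.9 minutes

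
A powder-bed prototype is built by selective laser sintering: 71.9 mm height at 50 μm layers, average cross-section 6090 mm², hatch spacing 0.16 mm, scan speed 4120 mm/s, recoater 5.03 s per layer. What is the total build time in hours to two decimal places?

Layer count = ceil(71.9 / 0.05) = 1438.
Scan path per layer = 6090 / 0.16, so 38062.5 mm.
Scan time per layer = 38062.5 / 4120 = 9.2385 s.
Time per layer = 9.2385 + 5.03, so 14.2685 s.
Build time = 1438 × 14.2685 = 20518.103 s = 5.70 hours.

5.70 hours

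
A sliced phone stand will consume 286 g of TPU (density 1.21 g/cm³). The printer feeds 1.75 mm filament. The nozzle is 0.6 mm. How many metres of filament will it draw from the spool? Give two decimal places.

Extruded volume: 286/1.21 = 236.3636 cm³ (236363.6 mm³).
Cross-section of 1.75 mm filament: π·(1.75/2)² = 2.4053 mm².
Length = 236363.6 / 2.4053 = 98267.83 mm = 98.27 m.

98.27 m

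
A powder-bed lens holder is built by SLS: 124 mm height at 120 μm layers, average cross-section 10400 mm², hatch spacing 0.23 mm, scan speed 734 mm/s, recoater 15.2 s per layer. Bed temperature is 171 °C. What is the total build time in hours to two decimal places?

22.06 hours

Layers = ⌈124/0.12⌉ = 1034.
Per-layer scan distance: 10400 / 0.23 → 45217.4 mm.
Per-layer scan time: 45217.4 / 734 → 61.6041 s.
Time per layer = 61.6041 + 15.2, so 76.8041 s.
Build time = 1034 × 76.8041 = 79415.4394 s = 22.06 hours.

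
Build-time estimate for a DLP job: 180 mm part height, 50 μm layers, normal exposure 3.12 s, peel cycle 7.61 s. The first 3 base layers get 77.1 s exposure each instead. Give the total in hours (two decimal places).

Layer count = ceil(180 / 0.05) = 3600.
Burn-in layers = 3 × (77.1 + 7.61), so 254.13 s.
Remaining layers = 3597 × (3.12 + 7.61) = 38595.81 s.
Sum: 254.13 + 38595.81 = 38849.94 s → 10.79 hours.

10.79 hours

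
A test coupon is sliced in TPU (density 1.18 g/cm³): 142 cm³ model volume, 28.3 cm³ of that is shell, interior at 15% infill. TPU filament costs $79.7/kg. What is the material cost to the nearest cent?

$4.27

Interior volume = 142 − 28.3 = 113.7 cm³.
Infill deposited = 0.15 × 113.7, so 17.055 cm³.
Total printed volume = 28.3 + 17.055, so 45.355 cm³.
Mass = 45.355 × 1.18, so 53.5189 g.
At $79.7/kg: 53.5189/1000 × 79.7 = $4.27.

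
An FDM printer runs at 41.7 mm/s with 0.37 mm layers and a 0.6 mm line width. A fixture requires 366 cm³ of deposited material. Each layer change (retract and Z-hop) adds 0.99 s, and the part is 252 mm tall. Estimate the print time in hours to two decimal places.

Line area: 0.37 × 0.6 → 0.222 mm².
Toolpath length = 366 cm³ / 0.222 mm² = 366000 / 0.222 = 1648648.6 mm.
Time extruding: 1648648.6 / 41.7 → 39535.9 s.
Number of layers: 252 / 0.37 → 682 (rounded up).
Non-print overhead = 682 × 0.99 = 675.18 s.
Altogether 39535.9 + 675.18 = 40211.08 s, i.e. 11.17 hours.

11.17 hours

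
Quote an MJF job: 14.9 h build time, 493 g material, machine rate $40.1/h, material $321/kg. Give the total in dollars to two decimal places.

Time charge: 40.1 × 14.9 → $597.49.
Material cost = 321 × 493/1000 = $158.253.
Total = 597.49 + 158.253 = 755.743 ≈ $755.74.

$755.74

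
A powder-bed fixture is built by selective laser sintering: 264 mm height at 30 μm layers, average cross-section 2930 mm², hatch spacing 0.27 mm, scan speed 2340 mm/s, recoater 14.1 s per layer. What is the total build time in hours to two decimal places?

Number of layers: 264 / 0.03 → 8800 (rounded up).
Hatch length per layer = 2930 / 0.27, so 10851.9 mm.
Per-layer scan time = 10851.9 / 2340 = 4.6376 s.
Time per layer = 4.6376 + 14.1 = 18.7376 s.
8800 layers × 18.7376 s/layer = 164890.88 s, i.e. 45.80 hours.

45.80 hours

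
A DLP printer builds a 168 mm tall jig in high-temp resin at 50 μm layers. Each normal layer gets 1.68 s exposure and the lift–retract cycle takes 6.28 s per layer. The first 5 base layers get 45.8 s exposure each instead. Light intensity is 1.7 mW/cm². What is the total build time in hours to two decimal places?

Layers = ⌈168/0.05⌉ = 3360.
Bottom layers = 5 × (45.8 + 6.28), so 260.4 s.
Normal layers: 3355 × (1.68 + 6.28) → 26705.8 s.
Sum: 260.4 + 26705.8 = 26966.2 s → 7.49 hours.

7.49 hours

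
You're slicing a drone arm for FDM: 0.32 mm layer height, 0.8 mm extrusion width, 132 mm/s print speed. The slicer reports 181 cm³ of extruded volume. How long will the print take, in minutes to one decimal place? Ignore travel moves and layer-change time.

89.3 minutes

Line area: 0.32 × 0.8 → 0.256 mm².
Total extruded path = 181000/0.256 = 707031.3 mm.
Print-move time: 707031.3 / 132 → 5356.3 s.
5356.3 s = 89.3 minutes.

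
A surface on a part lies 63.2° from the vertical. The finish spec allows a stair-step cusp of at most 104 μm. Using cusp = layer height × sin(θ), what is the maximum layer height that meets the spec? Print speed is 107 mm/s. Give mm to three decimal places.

sin(63.2°) = 0.8926; t_max = 0.104/0.8926 = 0.117 mm.

0.117 mm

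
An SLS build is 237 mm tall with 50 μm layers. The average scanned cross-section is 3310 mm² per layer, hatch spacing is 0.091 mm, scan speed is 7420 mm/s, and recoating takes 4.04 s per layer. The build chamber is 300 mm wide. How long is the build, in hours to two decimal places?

11.77 hours

Layer count = ceil(237 / 0.05) = 4740.
Scan path per layer: 3310 / 0.091 → 36373.6 mm.
Laser time per layer = 36373.6 / 7420 = 4.9021 s.
Layer cycle = 4.9021 + 4.04, so 8.9421 s.
Build time = 4740 × 8.9421 = 42385.554 s = 11.77 hours.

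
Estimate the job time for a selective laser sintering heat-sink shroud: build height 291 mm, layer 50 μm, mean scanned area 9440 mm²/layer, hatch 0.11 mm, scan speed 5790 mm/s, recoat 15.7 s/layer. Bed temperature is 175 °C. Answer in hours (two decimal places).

Layer count = ceil(291 / 0.05) = 5820.
Hatch length per layer = 9440 / 0.11 = 85818.2 mm.
Scan time per layer: 85818.2 / 5790 → 14.8218 s.
Per-layer time: 14.8218 + 15.7 → 30.5218 s.
Build time = 5820 × 30.5218 = 177636.876 s = 49.34 hours.

49.34 hours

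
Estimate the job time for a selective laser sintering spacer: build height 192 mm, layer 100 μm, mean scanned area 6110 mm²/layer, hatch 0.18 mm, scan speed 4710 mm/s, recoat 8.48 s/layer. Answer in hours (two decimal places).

8.37 hours

Layer count = ceil(192 / 0.1) = 1920.
Scan path per layer: 6110 / 0.18 → 33944.4 mm.
Per-layer scan time: 33944.4 / 4710 → 7.2069 s.
Time per layer = 7.2069 + 8.48, so 15.6869 s.
1920 layers × 15.6869 s/layer = 30118.848 s, i.e. 8.37 hours.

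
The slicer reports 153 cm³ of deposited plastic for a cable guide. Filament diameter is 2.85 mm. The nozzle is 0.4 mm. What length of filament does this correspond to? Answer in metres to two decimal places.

23.98 m

A = π r² = π × 1.425² = 6.3794 mm².
L = 153000 mm³ / 6.3794 mm² = 23983.45 mm, i.e. 23.98 m.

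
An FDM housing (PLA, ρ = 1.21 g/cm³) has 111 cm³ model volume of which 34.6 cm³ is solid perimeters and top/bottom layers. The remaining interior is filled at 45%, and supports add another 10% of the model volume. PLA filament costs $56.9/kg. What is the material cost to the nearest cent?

$5.51

Interior volume = 111 − 34.6, so 76.4 cm³.
Infill deposited = 0.45 × 76.4, so 34.38 cm³.
Support: 0.10 × 111 → 11.1 cm³.
Deposited volume = 34.6 + 34.38 + 11.1, so 80.08 cm³.
Mass: 80.08 × 1.21 → 96.8968 g.
Cost = 96.8968 g / 1000 × $56.9/kg = $5.51.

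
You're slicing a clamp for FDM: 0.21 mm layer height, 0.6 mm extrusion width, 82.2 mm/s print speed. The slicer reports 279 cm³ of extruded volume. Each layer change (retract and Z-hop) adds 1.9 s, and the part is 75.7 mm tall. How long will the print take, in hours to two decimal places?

7.67 hours

Extrusion cross-section = 0.21 × 0.6 = 0.126 mm².
Path length: 279000 mm³ / 0.126 mm² → 2214285.7 mm.
Extrusion time = 2214285.7 / 82.2 = 26937.8 s.
Layer count = ceil(75.7 / 0.21) = 361.
Z-hop total = 361 × 1.9, so 685.9 s.
Total = 26937.8 + 685.9 = 27623.7 s = 7.67 hours.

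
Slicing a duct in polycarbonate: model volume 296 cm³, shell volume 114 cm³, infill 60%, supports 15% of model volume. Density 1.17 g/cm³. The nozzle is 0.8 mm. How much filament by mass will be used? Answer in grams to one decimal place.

313.1 g

Volume inside the shell = 296 − 114, so 182 cm³.
Infill volume: 0.60 × 182 → 109.2 cm³.
Support = 0.15 × 296, so 44.4 cm³.
Deposited volume = 114 + 109.2 + 44.4, so 267.6 cm³.
Mass = 267.6 × 1.17, so 313.092 g.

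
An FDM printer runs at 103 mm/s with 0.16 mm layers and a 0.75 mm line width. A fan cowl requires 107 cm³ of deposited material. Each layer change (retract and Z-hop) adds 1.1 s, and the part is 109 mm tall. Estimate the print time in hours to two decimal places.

Extrusion cross-section: 0.16 × 0.75 → 0.12 mm².
Toolpath length = 107 cm³ / 0.12 mm² = 107000 / 0.12 = 891666.7 mm.
Extrusion time: 891666.7 / 103 → 8657 s.
Layers = ⌈109/0.16⌉ = 682.
Layer-change overhead: 682 × 1.1 → 750.2 s.
Total = 8657 + 750.2 = 9407.2 s = 2.61 hours.

2.61 hours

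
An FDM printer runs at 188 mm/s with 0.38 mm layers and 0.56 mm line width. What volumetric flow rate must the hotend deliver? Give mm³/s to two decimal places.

40.01

Extrusion cross-section = 0.38 × 0.56 = 0.2128 mm².
Volumetric flow = 188 × 0.2128 = 40.01 mm³/s.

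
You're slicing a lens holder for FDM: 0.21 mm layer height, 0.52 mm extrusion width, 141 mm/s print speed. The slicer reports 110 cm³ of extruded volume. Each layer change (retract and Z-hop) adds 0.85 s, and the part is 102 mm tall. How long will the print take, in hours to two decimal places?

Line area: 0.21 × 0.52 → 0.1092 mm².
Toolpath length = 110 cm³ / 0.1092 mm² = 110000 / 0.1092 = 1007326 mm.
Time extruding = 1007326 / 141 = 7144.2 s.
Number of layers: 102 / 0.21 → 486 (rounded up).
Layer-change overhead: 486 × 0.85 → 413.1 s.
Altogether 7144.2 + 413.1 = 7557.3 s, i.e. 2.10 hours.

2.10 hours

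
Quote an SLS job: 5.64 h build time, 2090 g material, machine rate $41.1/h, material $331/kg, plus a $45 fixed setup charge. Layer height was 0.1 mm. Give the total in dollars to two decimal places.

Machine cost: 41.1 × 5.64 → $231.804.
Material charge: 331 × 2090/1000 → $691.79.
Adding setup: 231.804 + 691.79 + 45 → 968.594 ≈ $968.59.

$968.59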